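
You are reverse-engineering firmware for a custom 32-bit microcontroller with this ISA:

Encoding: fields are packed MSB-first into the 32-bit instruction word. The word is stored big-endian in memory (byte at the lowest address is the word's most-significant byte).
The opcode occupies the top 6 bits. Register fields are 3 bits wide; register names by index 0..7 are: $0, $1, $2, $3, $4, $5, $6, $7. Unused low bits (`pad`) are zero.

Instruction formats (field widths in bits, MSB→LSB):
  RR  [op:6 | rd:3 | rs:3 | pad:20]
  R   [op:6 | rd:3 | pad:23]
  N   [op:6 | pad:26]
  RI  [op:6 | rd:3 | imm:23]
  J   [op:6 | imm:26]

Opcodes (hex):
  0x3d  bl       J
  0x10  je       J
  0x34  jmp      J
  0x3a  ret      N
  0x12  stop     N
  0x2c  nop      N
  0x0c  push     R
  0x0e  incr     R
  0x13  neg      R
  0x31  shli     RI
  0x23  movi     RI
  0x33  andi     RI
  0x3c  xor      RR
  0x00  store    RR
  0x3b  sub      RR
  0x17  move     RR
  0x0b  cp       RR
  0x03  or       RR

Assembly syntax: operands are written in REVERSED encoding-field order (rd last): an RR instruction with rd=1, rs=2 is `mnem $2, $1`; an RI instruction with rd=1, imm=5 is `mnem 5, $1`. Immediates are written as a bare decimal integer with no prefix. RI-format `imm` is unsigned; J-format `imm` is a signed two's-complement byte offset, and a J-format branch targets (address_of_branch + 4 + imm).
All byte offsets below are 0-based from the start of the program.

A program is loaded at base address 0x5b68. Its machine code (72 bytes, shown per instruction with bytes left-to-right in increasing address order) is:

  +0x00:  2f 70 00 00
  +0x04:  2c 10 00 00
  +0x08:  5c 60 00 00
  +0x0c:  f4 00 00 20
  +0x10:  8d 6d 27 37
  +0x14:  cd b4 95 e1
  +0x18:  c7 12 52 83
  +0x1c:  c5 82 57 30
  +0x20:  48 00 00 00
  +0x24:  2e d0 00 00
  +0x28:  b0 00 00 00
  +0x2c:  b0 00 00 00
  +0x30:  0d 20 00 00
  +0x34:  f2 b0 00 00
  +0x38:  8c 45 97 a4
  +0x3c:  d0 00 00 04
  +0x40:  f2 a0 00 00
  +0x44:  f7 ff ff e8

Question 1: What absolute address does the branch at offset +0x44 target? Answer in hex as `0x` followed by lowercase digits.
@+44  big-endian(f7 ff ff e8) = 0xf7ffffe8
  opcode bits[31:26]=0x3d: bl/J
  [25:0] imm=67108840 (s26→-24) = -24
  target = base 0x5b68 + off 0x44 + 4 + imm -24 = 0x5b98

0x5b98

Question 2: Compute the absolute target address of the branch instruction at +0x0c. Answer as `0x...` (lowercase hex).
0x5b98

off 0x0c: read f4 00 00 20 as big → 0xf4000020
  opcode bits[31:26]=0x3d: bl/J
  imm: (w>>0)&0x3ffffff=0x20 → 32
  target = base 0x5b68 + off 0x0c + 4 + imm 32 = 0x5b98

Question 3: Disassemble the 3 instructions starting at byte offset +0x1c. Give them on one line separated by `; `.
off 0x1c: read c5 82 57 30 as big → 0xc5825730
  op=0xc5825730>>26=0x31 ⇒ shli (RI)
  [25:23] rd=3 = $3
  [22:0] imm=153392 = 153392
off 0x20: read 48 00 00 00 as big → 0x48000000
  op=0x48000000>>26=0x12 ⇒ stop (N)
off 0x24: read 2e d0 00 00 as big → 0x2ed00000
  op=0x2ed00000>>26=0xb ⇒ cp (RR)
  [25:23] rd=5 = $5
  [22:20] rs=5 = $5

shli 153392, $3; stop; cp $5, $5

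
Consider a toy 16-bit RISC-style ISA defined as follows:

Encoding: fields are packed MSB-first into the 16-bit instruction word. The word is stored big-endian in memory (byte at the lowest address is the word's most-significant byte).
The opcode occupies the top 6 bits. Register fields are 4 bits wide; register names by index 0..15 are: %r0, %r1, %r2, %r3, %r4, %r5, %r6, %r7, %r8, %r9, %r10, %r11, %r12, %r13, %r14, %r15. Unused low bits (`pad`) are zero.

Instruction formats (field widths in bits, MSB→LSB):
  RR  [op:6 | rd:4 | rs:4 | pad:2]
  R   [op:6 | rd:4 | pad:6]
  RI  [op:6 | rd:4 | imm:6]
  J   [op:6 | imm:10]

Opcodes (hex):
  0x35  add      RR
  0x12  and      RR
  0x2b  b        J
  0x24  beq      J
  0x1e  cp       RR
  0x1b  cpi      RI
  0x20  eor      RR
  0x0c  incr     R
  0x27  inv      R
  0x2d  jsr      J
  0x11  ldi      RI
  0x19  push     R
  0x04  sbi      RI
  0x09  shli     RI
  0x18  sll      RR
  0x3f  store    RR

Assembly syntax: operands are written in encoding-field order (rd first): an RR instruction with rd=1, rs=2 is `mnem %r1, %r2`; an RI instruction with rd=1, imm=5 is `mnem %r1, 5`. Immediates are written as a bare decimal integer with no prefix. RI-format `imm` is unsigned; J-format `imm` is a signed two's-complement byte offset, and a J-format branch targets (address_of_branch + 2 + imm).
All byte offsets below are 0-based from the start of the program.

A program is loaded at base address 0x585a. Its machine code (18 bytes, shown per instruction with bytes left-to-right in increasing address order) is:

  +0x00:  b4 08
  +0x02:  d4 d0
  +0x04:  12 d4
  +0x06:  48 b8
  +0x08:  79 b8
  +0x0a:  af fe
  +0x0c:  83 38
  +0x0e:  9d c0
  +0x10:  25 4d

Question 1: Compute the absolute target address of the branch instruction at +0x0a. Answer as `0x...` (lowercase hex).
off 0x0a: read af fe as big → 0xaffe
  opcode bits[15:10]=0x2b: b/J
  [9:0] imm=1022 (s10→-2) = -2
  target = base 0x585a + off 0x0a + 2 + imm -2 = 0x5864

0x5864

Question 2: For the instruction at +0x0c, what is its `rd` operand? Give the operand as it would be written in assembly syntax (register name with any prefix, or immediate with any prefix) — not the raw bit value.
[0c] 83 38 → 0x8338
  op=0x8338>>10=0x20 ⇒ eor (RR)
  rd@[9:6]=0xc ⇒ %r12
  rs@[5:2]=0xe ⇒ %r14

%r12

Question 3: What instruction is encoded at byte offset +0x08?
cp %r6, %r14

[08] 79 b8 → 0x79b8
  top 6b → 0x1e → cp [RR]
  [9:6] rd=6 = %r6
  [5:2] rs=14 = %r14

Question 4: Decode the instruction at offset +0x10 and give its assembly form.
shli %r5, 13

@+10  big-endian(25 4d) = 0x254d
  top 6b → 0x9 → shli [RI]
  rd@[9:6]=0x5 ⇒ %r5
  imm@[5:0]=0xd ⇒ 13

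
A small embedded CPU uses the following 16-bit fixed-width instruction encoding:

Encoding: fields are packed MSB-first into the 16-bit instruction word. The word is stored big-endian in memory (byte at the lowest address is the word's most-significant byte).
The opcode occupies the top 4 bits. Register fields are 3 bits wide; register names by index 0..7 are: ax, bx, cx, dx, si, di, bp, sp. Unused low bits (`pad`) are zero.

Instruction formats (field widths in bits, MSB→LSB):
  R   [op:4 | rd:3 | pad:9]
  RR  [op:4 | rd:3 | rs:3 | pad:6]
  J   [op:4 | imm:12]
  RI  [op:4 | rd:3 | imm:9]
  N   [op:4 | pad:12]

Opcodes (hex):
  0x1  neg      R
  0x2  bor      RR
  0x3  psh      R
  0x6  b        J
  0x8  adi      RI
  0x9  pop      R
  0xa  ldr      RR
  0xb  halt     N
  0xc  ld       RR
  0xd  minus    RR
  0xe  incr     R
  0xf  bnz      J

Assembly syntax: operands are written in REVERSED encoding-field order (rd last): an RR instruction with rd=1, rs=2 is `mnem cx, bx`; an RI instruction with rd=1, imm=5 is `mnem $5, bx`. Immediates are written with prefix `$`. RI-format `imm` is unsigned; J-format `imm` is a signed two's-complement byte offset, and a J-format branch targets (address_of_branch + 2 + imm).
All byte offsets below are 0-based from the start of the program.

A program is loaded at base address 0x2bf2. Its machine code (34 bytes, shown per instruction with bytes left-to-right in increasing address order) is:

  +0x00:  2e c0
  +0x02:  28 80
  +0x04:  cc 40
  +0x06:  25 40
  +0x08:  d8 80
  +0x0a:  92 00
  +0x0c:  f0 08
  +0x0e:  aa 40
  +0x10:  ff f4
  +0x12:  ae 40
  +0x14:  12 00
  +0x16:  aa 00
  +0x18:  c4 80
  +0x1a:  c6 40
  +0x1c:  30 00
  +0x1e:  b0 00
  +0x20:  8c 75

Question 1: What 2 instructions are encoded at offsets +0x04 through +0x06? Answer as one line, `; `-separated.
[04] cc 40 → 0xcc40
  op=0xcc40>>12=0xc ⇒ ld (RR)
  rd@[11:9]=0x6 ⇒ bp
  rs@[8:6]=0x1 ⇒ bx
[06] 25 40 → 0x2540
  op=0x2540>>12=0x2 ⇒ bor (RR)
  rd@[11:9]=0x2 ⇒ cx
  rs@[8:6]=0x5 ⇒ di

ld bx, bp; bor di, cx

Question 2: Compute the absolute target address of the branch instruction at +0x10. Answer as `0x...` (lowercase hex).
+0x10: ff f4 ⇒ word 0xfff4 (big)
  opcode bits[15:12]=0xf: bnz/J
  imm: (w>>0)&0xfff=0xff4 (s12→-12) → $-12
  target = base 0x2bf2 + off 0x10 + 2 + imm -12 = 0x2bf8

0x2bf8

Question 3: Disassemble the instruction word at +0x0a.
@+0a  big-endian(92 00) = 0x9200
  opcode bits[15:12]=0x9: pop/R
  rd: (w>>9)&0x7=0x1 → bx

pop bx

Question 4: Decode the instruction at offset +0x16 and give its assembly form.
off 0x16: read aa 00 as big → 0xaa00
  opcode bits[15:12]=0xa: ldr/RR
  [11:9] rd=5 = di
  [8:6] rs=0 = ax

ldr ax, di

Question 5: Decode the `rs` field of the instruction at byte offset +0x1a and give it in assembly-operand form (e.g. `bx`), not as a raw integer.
bx

@+1a  big-endian(c6 40) = 0xc640
  top 4b → 0xc → ld [RR]
  rd@[11:9]=0x3 ⇒ dx
  rs@[8:6]=0x1 ⇒ bx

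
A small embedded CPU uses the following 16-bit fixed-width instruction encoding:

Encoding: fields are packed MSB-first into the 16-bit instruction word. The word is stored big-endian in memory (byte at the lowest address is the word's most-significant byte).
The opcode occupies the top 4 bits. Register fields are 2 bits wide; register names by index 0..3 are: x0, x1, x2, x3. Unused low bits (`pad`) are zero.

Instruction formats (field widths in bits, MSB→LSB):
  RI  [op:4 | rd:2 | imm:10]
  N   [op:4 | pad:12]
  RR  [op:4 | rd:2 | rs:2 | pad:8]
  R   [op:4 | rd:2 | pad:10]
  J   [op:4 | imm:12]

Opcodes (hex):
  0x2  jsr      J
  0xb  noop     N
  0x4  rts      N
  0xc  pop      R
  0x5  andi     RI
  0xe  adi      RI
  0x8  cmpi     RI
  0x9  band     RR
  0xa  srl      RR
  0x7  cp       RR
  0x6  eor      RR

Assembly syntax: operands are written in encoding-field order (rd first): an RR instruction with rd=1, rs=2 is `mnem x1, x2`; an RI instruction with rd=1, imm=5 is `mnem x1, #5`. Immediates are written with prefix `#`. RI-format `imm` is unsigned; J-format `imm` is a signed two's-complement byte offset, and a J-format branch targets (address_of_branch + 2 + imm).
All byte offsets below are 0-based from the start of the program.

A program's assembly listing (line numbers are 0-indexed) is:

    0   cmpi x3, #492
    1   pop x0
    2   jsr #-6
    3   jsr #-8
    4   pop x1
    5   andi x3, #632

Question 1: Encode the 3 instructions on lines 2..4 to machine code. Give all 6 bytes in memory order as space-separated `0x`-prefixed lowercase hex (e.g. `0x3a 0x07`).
2. jsr fields op=0x2:4|imm=-6:12 → word 2ffah → 2f fa
3. jsr fields op=0x2:4|imm=-8:12 → word 2ff8h → 2f f8
4. pop fields op=0xc:4|rd=1:2|pad=0:10 → word c400h → c4 00

0x2f 0xfa 0x2f 0xf8 0xc4 0x00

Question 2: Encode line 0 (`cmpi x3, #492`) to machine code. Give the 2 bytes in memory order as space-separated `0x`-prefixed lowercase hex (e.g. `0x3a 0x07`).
0x8d 0xec

L0: cmpi op=0x8:4|rd=3:2|imm=492:10 ⇒ 0x8dec ⇒ big 8d ec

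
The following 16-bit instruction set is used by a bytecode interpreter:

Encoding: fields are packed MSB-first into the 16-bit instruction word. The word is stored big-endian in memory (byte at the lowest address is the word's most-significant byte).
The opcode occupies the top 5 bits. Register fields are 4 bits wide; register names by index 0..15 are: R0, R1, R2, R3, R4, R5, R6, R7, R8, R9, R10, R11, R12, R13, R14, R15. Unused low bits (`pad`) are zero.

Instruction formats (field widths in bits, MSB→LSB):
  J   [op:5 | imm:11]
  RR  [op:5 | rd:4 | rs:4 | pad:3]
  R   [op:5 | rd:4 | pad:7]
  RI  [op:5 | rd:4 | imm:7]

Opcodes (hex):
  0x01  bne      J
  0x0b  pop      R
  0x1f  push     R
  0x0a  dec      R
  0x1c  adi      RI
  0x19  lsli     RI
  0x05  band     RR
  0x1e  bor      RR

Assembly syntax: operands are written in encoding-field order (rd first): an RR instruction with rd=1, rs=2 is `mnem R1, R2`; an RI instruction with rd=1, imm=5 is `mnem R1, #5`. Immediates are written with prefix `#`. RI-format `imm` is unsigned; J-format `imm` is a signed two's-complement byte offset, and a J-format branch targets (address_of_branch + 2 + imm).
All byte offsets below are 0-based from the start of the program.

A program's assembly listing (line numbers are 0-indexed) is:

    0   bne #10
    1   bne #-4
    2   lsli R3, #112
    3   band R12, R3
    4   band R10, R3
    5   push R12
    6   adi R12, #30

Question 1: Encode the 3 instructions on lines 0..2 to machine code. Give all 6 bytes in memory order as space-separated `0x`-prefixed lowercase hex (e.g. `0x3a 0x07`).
0x08 0x0a 0x0f 0xfc 0xc9 0xf0

0. bne fields op=0x1:5|imm=10:11 → word 080ah → 08 0a
1. bne fields op=0x1:5|imm=-4:11 → word 0ffch → 0f fc
2. lsli fields op=0x19:5|rd=3:4|imm=112:7 → word c9f0h → c9 f0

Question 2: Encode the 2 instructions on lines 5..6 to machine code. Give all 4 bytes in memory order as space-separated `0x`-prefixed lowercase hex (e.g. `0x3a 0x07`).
L5: push op=0x1f:5|rd=12:4|pad=0:7 ⇒ 0xfe00 ⇒ big fe 00
L6: adi op=0x1c:5|rd=12:4|imm=30:7 ⇒ 0xe61e ⇒ big e6 1e

0xfe 0x00 0xe6 0x1e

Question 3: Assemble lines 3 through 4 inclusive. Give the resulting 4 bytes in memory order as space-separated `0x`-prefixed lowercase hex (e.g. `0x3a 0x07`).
0x2e 0x18 0x2d 0x18

line 3 (band): pack op=0x5:5|rd=12:4|rs=3:4|pad=0:3 = 0x2e18; big→ 2e 18
line 4 (band): pack op=0x5:5|rd=10:4|rs=3:4|pad=0:3 = 0x2d18; big→ 2d 18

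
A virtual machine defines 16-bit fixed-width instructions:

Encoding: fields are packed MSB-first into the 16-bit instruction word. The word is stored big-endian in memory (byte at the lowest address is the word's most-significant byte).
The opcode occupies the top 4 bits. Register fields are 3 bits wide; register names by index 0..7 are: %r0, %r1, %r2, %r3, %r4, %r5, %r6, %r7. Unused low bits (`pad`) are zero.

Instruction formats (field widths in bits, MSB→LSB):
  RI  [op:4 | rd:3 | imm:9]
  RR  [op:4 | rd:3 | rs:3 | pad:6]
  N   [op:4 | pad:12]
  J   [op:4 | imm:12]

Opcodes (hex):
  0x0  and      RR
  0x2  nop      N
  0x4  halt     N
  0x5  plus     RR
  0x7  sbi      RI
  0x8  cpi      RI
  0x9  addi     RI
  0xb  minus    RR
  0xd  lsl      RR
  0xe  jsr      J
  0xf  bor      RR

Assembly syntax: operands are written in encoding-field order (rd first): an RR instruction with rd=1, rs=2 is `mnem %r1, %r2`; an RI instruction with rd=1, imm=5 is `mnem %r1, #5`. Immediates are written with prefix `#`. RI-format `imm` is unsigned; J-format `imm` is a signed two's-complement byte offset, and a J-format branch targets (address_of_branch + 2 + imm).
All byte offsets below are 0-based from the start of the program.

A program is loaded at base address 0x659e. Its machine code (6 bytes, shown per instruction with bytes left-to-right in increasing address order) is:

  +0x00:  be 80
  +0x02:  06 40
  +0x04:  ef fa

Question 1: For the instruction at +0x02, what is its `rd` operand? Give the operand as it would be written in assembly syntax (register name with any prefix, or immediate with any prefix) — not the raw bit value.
%r3

[02] 06 40 → 0x0640
  top 4b → 0x0 → and [RR]
  rd: (w>>9)&0x7=0x3 → %r3
  rs: (w>>6)&0x7=0x1 → %r1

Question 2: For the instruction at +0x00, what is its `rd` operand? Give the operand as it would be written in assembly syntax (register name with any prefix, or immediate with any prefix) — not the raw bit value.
%r7

off 0x00: read be 80 as big → 0xbe80
  top 4b → 0xb → minus [RR]
  rd@[11:9]=0x7 ⇒ %r7
  rs@[8:6]=0x2 ⇒ %r2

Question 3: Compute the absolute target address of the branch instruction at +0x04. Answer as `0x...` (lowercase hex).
0x659e

[04] ef fa → 0xeffa
  opcode bits[15:12]=0xe: jsr/J
  imm: (w>>0)&0xfff=0xffa (s12→-6) → #-6
  target = base 0x659e + off 0x04 + 2 + imm -6 = 0x659e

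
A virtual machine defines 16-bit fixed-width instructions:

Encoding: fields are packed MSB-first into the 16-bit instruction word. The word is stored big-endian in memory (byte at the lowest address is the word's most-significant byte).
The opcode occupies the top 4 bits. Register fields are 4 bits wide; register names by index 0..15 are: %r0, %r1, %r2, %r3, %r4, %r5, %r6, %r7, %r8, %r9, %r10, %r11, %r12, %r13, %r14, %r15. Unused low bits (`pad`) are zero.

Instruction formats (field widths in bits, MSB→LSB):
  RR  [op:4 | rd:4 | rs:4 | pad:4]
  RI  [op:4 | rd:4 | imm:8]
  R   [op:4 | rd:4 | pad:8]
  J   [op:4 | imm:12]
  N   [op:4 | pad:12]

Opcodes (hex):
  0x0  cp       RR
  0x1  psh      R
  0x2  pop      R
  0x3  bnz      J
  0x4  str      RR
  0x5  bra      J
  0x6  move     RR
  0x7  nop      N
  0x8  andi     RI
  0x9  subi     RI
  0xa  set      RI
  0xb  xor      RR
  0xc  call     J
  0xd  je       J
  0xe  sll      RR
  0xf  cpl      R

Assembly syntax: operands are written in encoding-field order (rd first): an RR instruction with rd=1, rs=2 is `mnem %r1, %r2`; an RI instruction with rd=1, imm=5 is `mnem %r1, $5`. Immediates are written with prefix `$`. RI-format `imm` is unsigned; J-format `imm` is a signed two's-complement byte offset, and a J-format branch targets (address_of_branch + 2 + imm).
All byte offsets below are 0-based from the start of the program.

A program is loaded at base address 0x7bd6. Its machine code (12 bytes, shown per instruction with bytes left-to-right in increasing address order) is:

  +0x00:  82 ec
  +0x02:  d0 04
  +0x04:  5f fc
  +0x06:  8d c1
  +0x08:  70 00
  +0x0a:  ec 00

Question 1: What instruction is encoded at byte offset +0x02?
je $4

off 0x02: read d0 04 as big → 0xd004
  opcode bits[15:12]=0xd: je/J
  imm: (w>>0)&0xfff=0x4 → $4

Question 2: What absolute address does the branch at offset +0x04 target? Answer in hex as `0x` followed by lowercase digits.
off 0x04: read 5f fc as big → 0x5ffc
  opcode bits[15:12]=0x5: bra/J
  imm@[11:0]=0xffc (s12→-4) ⇒ $-4
  target = base 0x7bd6 + off 0x04 + 2 + imm -4 = 0x7bd8

0x7bd8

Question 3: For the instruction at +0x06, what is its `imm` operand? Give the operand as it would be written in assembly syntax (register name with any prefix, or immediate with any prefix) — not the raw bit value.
$193

+0x06: 8d c1 ⇒ word 0x8dc1 (big)
  top 4b → 0x8 → andi [RI]
  rd@[11:8]=0xd ⇒ %r13
  imm@[7:0]=0xc1 ⇒ $193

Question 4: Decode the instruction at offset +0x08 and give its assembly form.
nop

off 0x08: read 70 00 as big → 0x7000
  op=0x7000>>12=0x7 ⇒ nop (N)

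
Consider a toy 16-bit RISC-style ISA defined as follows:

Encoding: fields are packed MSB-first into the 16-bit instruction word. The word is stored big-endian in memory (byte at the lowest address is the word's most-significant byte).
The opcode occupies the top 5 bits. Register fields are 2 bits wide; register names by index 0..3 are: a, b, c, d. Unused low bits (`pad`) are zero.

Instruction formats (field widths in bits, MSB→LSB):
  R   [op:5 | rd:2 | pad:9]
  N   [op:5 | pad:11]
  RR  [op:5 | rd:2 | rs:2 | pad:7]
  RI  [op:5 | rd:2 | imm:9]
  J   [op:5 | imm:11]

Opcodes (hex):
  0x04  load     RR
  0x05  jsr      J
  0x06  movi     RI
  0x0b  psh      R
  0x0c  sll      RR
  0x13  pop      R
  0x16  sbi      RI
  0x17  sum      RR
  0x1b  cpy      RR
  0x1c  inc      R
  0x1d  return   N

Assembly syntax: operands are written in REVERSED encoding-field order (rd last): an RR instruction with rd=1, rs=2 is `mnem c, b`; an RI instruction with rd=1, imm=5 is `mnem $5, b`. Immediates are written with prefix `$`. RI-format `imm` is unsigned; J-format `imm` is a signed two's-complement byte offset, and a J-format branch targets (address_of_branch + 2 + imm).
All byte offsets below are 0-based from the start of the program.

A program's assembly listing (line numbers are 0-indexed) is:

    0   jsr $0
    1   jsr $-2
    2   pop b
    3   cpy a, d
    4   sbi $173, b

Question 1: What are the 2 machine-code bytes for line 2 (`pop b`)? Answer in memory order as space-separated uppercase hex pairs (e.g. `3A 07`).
L2: pop op=0x13:5|rd=1:2|pad=0:9 ⇒ 0x9a00 ⇒ big 9a 00

9A 00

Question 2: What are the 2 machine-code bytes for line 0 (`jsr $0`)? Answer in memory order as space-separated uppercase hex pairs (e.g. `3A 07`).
L0: jsr op=0x5:5|imm=0:11 ⇒ 0x2800 ⇒ big 28 00

28 00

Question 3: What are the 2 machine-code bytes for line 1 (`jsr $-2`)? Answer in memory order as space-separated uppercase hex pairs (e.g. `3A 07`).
1. jsr fields op=0x5:5|imm=-2:11 → word 2ffeh → 2f fe

2F FE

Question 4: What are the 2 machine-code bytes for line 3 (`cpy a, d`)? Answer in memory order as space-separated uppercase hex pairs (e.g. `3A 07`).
3. cpy fields op=0x1b:5|rd=3:2|rs=0:2|pad=0:7 → word de00h → de 00

DE 00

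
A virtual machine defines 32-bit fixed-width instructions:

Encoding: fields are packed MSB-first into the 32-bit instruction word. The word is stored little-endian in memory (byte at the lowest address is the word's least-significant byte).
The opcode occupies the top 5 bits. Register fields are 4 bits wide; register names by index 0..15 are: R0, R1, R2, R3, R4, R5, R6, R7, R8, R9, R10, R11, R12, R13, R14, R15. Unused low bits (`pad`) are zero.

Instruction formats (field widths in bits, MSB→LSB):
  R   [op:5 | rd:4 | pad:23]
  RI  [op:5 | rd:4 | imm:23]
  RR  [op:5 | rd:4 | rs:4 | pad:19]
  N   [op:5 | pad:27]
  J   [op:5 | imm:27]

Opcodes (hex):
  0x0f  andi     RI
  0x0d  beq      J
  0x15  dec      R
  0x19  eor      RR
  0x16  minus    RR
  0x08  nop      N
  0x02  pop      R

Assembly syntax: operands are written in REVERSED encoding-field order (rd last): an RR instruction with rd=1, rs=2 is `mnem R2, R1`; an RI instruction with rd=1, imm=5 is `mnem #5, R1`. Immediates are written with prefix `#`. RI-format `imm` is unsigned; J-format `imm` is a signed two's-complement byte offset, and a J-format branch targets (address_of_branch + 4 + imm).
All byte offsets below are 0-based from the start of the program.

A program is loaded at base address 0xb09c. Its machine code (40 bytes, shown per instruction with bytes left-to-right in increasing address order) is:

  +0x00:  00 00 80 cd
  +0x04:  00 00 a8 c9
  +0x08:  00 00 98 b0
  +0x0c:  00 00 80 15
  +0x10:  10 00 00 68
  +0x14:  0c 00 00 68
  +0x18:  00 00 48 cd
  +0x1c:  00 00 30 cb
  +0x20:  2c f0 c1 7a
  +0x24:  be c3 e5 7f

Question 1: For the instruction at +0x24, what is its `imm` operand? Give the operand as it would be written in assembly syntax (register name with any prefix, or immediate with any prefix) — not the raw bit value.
#6669246

@+24  little-endian(be c3 e5 7f) = 0x7fe5c3be
  op=0x7fe5c3be>>27=0xf ⇒ andi (RI)
  rd@[26:23]=0xf ⇒ R15
  imm@[22:0]=0x65c3be ⇒ #6669246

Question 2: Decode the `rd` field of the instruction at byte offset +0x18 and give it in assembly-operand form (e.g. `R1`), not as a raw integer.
R10

[18] 00 00 48 cd → 0xcd480000
  op=0xcd480000>>27=0x19 ⇒ eor (RR)
  [26:23] rd=10 = R10
  [22:19] rs=9 = R9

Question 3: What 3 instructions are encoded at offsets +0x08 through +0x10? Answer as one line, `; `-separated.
@+08  little-endian(00 00 98 b0) = 0xb0980000
  top 5b → 0x16 → minus [RR]
  rd: (w>>23)&0xf=0x1 → R1
  rs: (w>>19)&0xf=0x3 → R3
@+0c  little-endian(00 00 80 15) = 0x15800000
  top 5b → 0x2 → pop [R]
  rd: (w>>23)&0xf=0xb → R11
@+10  little-endian(10 00 00 68) = 0x68000010
  top 5b → 0xd → beq [J]
  imm: (w>>0)&0x7ffffff=0x10 → #16

minus R3, R1; pop R11; beq #16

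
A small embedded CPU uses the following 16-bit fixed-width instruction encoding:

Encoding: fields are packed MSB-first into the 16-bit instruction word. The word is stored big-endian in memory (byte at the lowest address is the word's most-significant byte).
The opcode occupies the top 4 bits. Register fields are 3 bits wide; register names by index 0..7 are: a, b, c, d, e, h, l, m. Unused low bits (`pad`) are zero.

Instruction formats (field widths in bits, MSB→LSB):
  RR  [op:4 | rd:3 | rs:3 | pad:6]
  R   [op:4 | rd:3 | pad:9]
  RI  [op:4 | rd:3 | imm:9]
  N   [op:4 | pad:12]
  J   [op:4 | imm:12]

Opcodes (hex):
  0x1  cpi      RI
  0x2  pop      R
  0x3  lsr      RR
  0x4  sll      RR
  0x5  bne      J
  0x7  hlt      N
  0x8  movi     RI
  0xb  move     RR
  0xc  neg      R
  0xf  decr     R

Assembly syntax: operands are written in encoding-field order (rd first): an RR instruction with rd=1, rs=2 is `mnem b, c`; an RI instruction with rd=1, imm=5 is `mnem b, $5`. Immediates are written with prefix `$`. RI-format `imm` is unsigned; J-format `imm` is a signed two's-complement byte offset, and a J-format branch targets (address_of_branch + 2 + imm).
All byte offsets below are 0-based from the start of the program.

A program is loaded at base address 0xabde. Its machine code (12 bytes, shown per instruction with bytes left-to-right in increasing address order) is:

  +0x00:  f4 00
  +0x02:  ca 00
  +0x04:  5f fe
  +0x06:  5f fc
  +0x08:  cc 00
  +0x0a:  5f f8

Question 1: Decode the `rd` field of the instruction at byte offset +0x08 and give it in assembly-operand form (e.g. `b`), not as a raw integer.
[08] cc 00 → 0xcc00
  opcode bits[15:12]=0xc: neg/R
  rd: (w>>9)&0x7=0x6 → l

l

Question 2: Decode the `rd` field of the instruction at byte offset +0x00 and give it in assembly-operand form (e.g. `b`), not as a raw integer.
c

@+00  big-endian(f4 00) = 0xf400
  top 4b → 0xf → decr [R]
  rd@[11:9]=0x2 ⇒ c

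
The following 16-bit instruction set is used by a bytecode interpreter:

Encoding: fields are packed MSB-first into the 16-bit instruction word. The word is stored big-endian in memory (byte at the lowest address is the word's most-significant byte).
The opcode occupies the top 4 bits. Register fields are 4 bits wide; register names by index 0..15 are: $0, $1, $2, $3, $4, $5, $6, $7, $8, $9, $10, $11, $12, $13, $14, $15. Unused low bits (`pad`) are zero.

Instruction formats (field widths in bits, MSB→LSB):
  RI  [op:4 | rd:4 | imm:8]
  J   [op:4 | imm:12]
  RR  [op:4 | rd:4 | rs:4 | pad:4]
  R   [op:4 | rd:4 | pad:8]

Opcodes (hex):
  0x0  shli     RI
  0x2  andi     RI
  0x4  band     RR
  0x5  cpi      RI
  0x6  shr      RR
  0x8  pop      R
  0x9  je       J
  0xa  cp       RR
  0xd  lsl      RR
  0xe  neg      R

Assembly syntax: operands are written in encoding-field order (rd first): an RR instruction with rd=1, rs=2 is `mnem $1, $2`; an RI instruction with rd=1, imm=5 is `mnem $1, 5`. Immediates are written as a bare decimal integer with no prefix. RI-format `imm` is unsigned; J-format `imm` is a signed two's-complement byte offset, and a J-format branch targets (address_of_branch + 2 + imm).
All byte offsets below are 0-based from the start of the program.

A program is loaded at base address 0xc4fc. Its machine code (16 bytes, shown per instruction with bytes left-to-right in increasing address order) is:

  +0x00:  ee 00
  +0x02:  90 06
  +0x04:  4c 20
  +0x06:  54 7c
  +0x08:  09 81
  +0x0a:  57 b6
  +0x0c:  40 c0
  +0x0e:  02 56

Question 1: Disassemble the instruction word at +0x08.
shli $9, 129

+0x08: 09 81 ⇒ word 0x0981 (big)
  opcode bits[15:12]=0x0: shli/RI
  rd@[11:8]=0x9 ⇒ $9
  imm@[7:0]=0x81 ⇒ 129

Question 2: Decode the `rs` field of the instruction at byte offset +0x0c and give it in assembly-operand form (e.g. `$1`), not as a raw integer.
+0x0c: 40 c0 ⇒ word 0x40c0 (big)
  top 4b → 0x4 → band [RR]
  rd: (w>>8)&0xf=0x0 → $0
  rs: (w>>4)&0xf=0xc → $12

$12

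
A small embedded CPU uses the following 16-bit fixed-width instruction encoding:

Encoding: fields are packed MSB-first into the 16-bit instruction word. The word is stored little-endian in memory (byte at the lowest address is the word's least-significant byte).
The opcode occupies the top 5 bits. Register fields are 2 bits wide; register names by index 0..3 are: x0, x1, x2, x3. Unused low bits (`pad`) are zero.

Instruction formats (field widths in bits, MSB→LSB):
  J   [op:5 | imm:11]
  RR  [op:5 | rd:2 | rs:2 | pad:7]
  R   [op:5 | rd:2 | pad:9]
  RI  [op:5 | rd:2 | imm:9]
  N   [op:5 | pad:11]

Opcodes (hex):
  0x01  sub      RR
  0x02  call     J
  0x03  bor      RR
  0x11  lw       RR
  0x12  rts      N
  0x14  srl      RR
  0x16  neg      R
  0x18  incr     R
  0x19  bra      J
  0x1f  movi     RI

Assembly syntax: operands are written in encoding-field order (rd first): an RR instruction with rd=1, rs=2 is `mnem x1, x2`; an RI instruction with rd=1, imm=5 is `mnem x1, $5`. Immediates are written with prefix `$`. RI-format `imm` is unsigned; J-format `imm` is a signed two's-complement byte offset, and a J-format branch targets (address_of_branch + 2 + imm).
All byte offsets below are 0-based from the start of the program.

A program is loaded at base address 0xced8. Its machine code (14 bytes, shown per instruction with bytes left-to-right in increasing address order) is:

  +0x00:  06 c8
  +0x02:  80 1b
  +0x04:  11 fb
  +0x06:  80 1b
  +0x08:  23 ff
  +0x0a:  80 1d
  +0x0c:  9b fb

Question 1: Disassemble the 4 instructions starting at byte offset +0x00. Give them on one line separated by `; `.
[00] 06 c8 → 0xc806
  opcode bits[15:11]=0x19: bra/J
  imm@[10:0]=0x6 ⇒ $6
[02] 80 1b → 0x1b80
  opcode bits[15:11]=0x3: bor/RR
  rd@[10:9]=0x1 ⇒ x1
  rs@[8:7]=0x3 ⇒ x3
[04] 11 fb → 0xfb11
  opcode bits[15:11]=0x1f: movi/RI
  rd@[10:9]=0x1 ⇒ x1
  imm@[8:0]=0x111 ⇒ $273
[06] 80 1b → 0x1b80
  opcode bits[15:11]=0x3: bor/RR
  rd@[10:9]=0x1 ⇒ x1
  rs@[8:7]=0x3 ⇒ x3

bra $6; bor x1, x3; movi x1, $273; bor x1, x3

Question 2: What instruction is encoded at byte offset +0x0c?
off 0x0c: read 9b fb as little → 0xfb9b
  op=0xfb9b>>11=0x1f ⇒ movi (RI)
  rd@[10:9]=0x1 ⇒ x1
  imm@[8:0]=0x19b ⇒ $411

movi x1, $411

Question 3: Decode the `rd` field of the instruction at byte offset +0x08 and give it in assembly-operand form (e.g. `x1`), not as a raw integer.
x3

+0x08: 23 ff ⇒ word 0xff23 (little)
  top 5b → 0x1f → movi [RI]
  rd@[10:9]=0x3 ⇒ x3
  imm@[8:0]=0x123 ⇒ $291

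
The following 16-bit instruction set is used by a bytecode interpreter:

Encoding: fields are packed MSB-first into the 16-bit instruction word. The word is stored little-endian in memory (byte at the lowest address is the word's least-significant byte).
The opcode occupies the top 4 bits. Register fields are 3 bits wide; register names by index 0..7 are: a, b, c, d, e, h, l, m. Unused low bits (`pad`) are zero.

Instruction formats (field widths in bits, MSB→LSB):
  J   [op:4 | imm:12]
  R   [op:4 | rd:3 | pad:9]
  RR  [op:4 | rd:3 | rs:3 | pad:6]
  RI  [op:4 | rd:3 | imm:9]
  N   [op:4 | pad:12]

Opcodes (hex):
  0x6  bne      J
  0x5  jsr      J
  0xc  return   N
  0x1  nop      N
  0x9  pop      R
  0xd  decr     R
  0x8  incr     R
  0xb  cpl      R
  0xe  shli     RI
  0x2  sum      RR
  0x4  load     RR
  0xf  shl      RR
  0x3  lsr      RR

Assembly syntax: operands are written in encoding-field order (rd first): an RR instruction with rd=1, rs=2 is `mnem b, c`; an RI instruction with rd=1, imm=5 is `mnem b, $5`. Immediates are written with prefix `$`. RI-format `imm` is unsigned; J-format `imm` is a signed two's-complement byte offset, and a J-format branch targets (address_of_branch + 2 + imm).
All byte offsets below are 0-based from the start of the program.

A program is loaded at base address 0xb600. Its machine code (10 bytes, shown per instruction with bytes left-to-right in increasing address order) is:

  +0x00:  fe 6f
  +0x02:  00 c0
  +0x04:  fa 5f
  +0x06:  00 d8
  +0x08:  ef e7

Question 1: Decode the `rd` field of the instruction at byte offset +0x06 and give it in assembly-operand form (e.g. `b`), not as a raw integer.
@+06  little-endian(00 d8) = 0xd800
  top 4b → 0xd → decr [R]
  rd: (w>>9)&0x7=0x4 → e

e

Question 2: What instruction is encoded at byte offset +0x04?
jsr $-6

[04] fa 5f → 0x5ffa
  opcode bits[15:12]=0x5: jsr/J
  imm: (w>>0)&0xfff=0xffa (s12→-6) → $-6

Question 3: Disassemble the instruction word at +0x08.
shli d, $495

off 0x08: read ef e7 as little → 0xe7ef
  opcode bits[15:12]=0xe: shli/RI
  rd@[11:9]=0x3 ⇒ d
  imm@[8:0]=0x1ef ⇒ $495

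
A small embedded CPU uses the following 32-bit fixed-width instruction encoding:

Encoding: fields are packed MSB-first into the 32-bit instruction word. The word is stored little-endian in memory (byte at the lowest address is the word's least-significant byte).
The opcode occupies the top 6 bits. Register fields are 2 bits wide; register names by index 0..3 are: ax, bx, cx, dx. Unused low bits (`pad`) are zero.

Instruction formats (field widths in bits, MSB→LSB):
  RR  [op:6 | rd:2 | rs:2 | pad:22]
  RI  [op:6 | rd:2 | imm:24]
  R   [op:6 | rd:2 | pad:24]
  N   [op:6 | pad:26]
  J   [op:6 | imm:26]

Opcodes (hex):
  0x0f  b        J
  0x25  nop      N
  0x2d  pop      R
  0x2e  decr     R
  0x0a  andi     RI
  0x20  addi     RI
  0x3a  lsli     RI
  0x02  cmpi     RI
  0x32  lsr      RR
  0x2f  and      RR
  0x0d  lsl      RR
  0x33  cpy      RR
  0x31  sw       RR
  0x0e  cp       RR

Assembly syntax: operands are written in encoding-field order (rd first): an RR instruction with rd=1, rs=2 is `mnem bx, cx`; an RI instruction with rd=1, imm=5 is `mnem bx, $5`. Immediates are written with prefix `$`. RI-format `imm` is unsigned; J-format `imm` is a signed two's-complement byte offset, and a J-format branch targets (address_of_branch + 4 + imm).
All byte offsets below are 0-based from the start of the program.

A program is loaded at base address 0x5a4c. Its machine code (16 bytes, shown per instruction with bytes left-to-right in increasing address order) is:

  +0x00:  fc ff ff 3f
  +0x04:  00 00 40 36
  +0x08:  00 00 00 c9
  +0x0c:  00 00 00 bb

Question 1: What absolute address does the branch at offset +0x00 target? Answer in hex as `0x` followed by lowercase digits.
[00] fc ff ff 3f → 0x3ffffffc
  op=0x3ffffffc>>26=0xf ⇒ b (J)
  imm: (w>>0)&0x3ffffff=0x3fffffc (s26→-4) → $-4
  target = base 0x5a4c + off 0x00 + 4 + imm -4 = 0x5a4c

0x5a4c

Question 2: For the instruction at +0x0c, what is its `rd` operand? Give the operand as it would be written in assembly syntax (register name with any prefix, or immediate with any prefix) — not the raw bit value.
dx

[0c] 00 00 00 bb → 0xbb000000
  opcode bits[31:26]=0x2e: decr/R
  rd@[25:24]=0x3 ⇒ dx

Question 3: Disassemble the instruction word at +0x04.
lsl cx, bx

@+04  little-endian(00 00 40 36) = 0x36400000
  op=0x36400000>>26=0xd ⇒ lsl (RR)
  rd@[25:24]=0x2 ⇒ cx
  rs@[23:22]=0x1 ⇒ bx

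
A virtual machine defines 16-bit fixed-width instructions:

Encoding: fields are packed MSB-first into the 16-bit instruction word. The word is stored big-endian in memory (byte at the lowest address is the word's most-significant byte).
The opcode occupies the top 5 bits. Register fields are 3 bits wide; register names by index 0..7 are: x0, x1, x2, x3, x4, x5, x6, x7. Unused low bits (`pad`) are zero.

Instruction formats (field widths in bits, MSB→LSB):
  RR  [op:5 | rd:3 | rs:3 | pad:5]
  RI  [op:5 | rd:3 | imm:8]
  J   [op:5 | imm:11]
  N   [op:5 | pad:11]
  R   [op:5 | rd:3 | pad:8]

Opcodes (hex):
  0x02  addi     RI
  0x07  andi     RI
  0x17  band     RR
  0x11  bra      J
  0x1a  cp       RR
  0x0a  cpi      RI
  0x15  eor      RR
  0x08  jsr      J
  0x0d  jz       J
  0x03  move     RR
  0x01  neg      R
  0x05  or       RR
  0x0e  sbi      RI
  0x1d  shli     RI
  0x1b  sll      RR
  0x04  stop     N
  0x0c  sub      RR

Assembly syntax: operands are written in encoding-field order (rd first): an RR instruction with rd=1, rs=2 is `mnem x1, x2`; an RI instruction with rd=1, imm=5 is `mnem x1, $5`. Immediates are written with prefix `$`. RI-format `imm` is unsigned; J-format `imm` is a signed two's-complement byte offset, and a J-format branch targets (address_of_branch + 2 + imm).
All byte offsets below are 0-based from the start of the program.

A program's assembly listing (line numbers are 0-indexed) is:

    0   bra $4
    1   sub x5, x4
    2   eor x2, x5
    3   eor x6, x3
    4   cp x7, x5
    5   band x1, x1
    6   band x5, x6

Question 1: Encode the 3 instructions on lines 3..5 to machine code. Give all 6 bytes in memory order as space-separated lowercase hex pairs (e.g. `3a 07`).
line 3 (eor): pack op=0x15:5|rd=6:3|rs=3:3|pad=0:5 = 0xae60; big→ ae 60
line 4 (cp): pack op=0x1a:5|rd=7:3|rs=5:3|pad=0:5 = 0xd7a0; big→ d7 a0
line 5 (band): pack op=0x17:5|rd=1:3|rs=1:3|pad=0:5 = 0xb920; big→ b9 20

ae 60 d7 a0 b9 20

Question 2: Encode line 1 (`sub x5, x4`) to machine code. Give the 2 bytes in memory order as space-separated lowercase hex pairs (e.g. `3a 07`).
65 80

1. sub fields op=0xc:5|rd=5:3|rs=4:3|pad=0:5 → word 6580h → 65 80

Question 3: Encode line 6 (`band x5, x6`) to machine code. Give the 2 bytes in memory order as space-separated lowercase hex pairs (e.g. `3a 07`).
6. band fields op=0x17:5|rd=5:3|rs=6:3|pad=0:5 → word bdc0h → bd c0

bd c0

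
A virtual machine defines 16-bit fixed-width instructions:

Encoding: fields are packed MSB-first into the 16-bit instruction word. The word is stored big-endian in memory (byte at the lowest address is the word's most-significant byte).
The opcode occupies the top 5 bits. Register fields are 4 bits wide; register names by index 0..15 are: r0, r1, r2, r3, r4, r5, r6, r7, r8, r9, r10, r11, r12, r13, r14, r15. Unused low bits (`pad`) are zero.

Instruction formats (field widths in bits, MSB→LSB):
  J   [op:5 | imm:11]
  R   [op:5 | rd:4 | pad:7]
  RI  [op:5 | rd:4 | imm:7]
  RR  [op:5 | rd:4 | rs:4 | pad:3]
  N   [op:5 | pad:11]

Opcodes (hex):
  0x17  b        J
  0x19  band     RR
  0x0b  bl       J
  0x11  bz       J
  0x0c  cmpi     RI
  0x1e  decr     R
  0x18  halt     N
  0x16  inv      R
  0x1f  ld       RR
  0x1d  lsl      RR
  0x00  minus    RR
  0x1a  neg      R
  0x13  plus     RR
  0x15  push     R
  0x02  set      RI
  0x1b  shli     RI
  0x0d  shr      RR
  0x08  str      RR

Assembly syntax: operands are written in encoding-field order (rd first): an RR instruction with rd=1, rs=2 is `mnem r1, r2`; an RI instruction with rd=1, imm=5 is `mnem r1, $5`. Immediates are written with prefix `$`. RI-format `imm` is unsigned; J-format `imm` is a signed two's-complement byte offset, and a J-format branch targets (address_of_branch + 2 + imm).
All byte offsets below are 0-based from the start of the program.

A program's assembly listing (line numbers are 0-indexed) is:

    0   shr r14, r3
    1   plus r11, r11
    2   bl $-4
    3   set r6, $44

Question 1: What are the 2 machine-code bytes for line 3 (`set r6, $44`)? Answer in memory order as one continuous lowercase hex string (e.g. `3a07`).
132c

3. set fields op=0x2:5|rd=6:4|imm=44:7 → word 132ch → 13 2c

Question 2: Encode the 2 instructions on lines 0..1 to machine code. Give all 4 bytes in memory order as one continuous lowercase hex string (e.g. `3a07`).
0. shr fields op=0xd:5|rd=14:4|rs=3:4|pad=0:3 → word 6f18h → 6f 18
1. plus fields op=0x13:5|rd=11:4|rs=11:4|pad=0:3 → word 9dd8h → 9d d8

6f189dd8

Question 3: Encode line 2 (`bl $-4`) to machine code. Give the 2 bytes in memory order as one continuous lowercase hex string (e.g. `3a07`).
5ffc

line 2 (bl): pack op=0xb:5|imm=-4:11 = 0x5ffc; big→ 5f fc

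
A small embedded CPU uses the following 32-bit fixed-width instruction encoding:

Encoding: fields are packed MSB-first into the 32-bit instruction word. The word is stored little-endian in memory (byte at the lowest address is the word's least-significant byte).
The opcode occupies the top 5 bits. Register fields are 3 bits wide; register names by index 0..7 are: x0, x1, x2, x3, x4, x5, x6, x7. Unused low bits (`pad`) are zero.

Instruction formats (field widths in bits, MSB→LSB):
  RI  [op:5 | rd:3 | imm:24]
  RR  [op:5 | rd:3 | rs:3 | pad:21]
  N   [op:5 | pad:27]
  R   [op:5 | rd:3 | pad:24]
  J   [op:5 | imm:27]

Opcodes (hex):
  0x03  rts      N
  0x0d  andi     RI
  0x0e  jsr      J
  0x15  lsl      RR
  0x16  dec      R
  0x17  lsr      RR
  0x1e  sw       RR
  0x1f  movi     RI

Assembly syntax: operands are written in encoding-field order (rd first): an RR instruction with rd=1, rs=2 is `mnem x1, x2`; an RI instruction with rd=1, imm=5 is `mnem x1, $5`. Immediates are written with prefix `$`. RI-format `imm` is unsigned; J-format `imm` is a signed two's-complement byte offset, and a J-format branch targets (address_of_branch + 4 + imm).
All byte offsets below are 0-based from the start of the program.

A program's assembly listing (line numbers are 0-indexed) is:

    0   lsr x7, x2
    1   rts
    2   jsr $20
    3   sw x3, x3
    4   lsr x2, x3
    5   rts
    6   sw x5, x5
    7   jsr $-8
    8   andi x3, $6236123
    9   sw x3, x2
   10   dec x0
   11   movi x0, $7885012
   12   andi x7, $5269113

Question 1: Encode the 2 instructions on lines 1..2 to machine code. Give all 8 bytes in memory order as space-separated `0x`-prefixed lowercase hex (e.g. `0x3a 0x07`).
line 1 (rts): pack op=0x3:5|pad=0:27 = 0x18000000; little→ 00 00 00 18
line 2 (jsr): pack op=0xe:5|imm=20:27 = 0x70000014; little→ 14 00 00 70

0x00 0x00 0x00 0x18 0x14 0x00 0x00 0x70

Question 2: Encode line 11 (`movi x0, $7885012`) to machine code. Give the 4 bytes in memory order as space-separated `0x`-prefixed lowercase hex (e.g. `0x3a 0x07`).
11. movi fields op=0x1f:5|rd=0:3|imm=7885012:24 → word f87850d4h → d4 50 78 f8

0xd4 0x50 0x78 0xf8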